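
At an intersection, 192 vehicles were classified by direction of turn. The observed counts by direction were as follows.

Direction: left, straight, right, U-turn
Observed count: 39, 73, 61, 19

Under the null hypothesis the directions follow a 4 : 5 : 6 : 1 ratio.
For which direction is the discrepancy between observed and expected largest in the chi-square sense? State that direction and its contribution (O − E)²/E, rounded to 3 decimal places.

U-turn, 4.083

Ratio total = 16. Expected counts: 192×4/16 = 48, 192×5/16 = 60, 192×6/16 = 72, 192×1/16 = 12.
χ² = (39−48)²/48 + (73−60)²/60 + (61−72)²/72 + (19−12)²/12
   = 1.6875 + 2.8167 + 1.6806 + 4.0833
The largest term is for U-turn: 4.083.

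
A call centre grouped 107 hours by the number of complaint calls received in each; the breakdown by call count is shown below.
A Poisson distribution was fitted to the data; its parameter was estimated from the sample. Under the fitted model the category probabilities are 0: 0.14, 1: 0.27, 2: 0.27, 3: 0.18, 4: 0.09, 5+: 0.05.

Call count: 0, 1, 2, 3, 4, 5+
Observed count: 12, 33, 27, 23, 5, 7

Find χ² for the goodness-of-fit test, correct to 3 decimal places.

4.762

Expected counts E_i = n·p_i: 107×0.14 = 14.98, 107×0.27 = 28.89, 107×0.27 = 28.89, 107×0.18 = 19.26, 107×0.09 = 9.63, 107×0.05 = 5.35.
cat         O        E   (O−E)²/E
0          12    14.98     0.5928
1          33    28.89     0.5847
2          27    28.89     0.1236
3          23    19.26     0.7263
4           5     9.63     2.2261
5+          7     5.35     0.5089
Sum = 4.762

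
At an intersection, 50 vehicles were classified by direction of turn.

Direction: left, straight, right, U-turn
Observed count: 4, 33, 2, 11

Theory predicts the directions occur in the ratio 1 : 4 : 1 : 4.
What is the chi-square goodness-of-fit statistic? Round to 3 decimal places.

14.500

Ratio total = 10. Expected counts: 50×1/10 = 5, 50×4/10 = 20, 50×1/10 = 5, 50×4/10 = 20.
left: (4 − 5)²/5 = 1/5 = 0.2000
straight: (33 − 20)²/20 = 169/20 = 8.4500
right: (2 − 5)²/5 = 9/5 = 1.8000
U-turn: (11 − 20)²/20 = 81/20 = 4.0500
Sum = 14.500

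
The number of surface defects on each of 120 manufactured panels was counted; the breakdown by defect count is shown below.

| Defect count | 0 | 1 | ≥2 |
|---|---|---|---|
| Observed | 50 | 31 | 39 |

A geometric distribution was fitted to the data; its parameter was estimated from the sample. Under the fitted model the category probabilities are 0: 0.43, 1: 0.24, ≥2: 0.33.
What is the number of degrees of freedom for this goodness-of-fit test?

There are k = 3 categories and 1 parameter estimated from the data, so df = 3 − 1 − 1 = 1.

1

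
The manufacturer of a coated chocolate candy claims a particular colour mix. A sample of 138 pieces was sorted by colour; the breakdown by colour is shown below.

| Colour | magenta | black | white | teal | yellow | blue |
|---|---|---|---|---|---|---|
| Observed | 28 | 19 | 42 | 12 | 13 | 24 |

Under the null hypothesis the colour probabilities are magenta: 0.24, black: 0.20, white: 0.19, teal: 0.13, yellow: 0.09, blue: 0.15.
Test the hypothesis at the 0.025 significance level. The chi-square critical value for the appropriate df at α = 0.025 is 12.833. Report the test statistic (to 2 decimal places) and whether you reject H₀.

15.49; reject

Expected counts E_i = n·p_i: 138×0.24 = 33.12, 138×0.20 = 27.6, 138×0.19 = 26.22, 138×0.13 = 17.94, 138×0.09 = 12.42, 138×0.15 = 20.7.
χ² = (28−33.12)²/33.12 + (19−27.6)²/27.6 + (42−26.22)²/26.22 + (12−17.94)²/17.94 + (13−12.42)²/12.42 + (24−20.7)²/20.7
   = 0.791 + 2.680 + 9.497 + 1.967 + 0.027 + 0.526
Sum = 15.49
df = 5. Since 15.49 > 12.833, we reject H₀.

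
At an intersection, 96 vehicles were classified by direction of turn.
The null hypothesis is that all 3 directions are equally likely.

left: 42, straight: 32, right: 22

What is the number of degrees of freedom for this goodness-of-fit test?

2

There are k = 3 categories and no parameters were estimated from the data, so df = 3 − 1 = 2.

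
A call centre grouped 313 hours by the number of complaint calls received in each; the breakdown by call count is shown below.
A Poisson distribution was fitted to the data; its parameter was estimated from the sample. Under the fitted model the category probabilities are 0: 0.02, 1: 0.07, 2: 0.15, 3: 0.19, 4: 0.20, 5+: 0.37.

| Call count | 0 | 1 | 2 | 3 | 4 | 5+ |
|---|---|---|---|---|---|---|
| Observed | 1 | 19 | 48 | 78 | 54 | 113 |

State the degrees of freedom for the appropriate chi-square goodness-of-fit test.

There are k = 6 categories and 1 parameter estimated from the data, so df = 6 − 1 − 1 = 4.

4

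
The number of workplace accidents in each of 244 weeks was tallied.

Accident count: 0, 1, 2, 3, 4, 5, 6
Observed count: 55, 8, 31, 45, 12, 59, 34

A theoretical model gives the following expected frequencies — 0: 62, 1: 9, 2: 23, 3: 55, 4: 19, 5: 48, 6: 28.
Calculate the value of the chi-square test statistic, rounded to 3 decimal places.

0: (55 − 62)²/62 = 49/62 = 0.7903
1: (8 − 9)²/9 = 1/9 = 0.1111
2: (31 − 23)²/23 = 64/23 = 2.7826
3: (45 − 55)²/55 = 100/55 = 1.8182
4: (12 − 19)²/19 = 49/19 = 2.5789
5: (59 − 48)²/48 = 121/48 = 2.5208
6: (34 − 28)²/28 = 36/28 = 1.2857
Sum = 11.888

11.888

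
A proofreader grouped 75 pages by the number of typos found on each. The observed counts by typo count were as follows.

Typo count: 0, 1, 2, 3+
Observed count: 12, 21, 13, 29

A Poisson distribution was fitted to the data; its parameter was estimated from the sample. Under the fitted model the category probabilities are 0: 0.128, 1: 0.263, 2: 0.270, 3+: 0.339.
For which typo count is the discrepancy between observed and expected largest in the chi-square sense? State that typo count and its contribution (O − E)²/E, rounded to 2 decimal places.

2, 2.60

Expected counts E_i = n·p_i: 75×0.128 = 9.6, 75×0.263 = 19.725, 75×0.270 = 20.25, 75×0.339 = 25.425.
χ² = (12−9.6)²/9.6 + (21−19.725)²/19.725 + (13−20.25)²/20.25 + (29−25.425)²/25.425
   = 0.600 + 0.082 + 2.596 + 0.503
The largest term is for 2: 2.60.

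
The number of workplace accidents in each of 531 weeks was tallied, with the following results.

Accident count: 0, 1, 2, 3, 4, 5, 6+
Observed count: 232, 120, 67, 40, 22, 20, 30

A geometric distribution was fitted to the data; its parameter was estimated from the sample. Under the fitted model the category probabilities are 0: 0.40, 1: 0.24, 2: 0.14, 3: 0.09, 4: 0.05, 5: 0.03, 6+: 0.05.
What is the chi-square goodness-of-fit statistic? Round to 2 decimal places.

6.51

Expected counts E_i = n·p_i: 531×0.40 = 212.4, 531×0.24 = 127.44, 531×0.14 = 74.34, 531×0.09 = 47.79, 531×0.05 = 26.55, 531×0.03 = 15.93, 531×0.05 = 26.55.
0: (232 − 212.4)²/212.4 = 384.16/212.4 = 1.809
1: (120 − 127.44)²/127.44 = 55.3536/127.44 = 0.434
2: (67 − 74.34)²/74.34 = 53.8756/74.34 = 0.725
3: (40 − 47.79)²/47.79 = 60.6841/47.79 = 1.270
4: (22 − 26.55)²/26.55 = 20.7025/26.55 = 0.780
5: (20 − 15.93)²/15.93 = 16.5649/15.93 = 1.040
6+: (30 − 26.55)²/26.55 = 11.9025/26.55 = 0.448
Sum = 6.51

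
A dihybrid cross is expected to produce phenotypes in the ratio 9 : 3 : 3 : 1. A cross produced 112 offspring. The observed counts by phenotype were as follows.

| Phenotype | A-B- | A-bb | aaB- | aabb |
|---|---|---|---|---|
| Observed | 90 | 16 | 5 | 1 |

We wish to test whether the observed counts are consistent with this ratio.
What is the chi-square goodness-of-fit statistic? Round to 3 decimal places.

Ratio total = 16. Expected counts: 112×9/16 = 63, 112×3/16 = 21, 112×3/16 = 21, 112×1/16 = 7.
χ² = (90−63)²/63 + (16−21)²/21 + (5−21)²/21 + (1−7)²/7
   = 11.5714 + 1.1905 + 12.1905 + 5.1429
Sum = 30.095

30.095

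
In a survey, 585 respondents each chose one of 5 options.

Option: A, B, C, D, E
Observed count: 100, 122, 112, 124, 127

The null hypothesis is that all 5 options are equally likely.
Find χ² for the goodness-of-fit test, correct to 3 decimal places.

4.171

Under H₀ each category has probability 1/5, so each expected count is 585/5 = 117.
A: (100 − 117)²/117 = 289/117 = 2.4701
B: (122 − 117)²/117 = 25/117 = 0.2137
C: (112 − 117)²/117 = 25/117 = 0.2137
D: (124 − 117)²/117 = 49/117 = 0.4188
E: (127 − 117)²/117 = 100/117 = 0.8547
Sum = 4.171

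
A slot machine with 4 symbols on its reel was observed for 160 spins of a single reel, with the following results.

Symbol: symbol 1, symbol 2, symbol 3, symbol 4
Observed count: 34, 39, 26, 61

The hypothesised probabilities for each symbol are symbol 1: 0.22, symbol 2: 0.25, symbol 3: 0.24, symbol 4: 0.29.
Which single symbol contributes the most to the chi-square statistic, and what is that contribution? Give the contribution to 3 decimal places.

symbol 4, 4.594

Expected counts E_i = n·p_i: 160×0.22 = 35.2, 160×0.25 = 40, 160×0.24 = 38.4, 160×0.29 = 46.4.
χ² = (34−35.2)²/35.2 + (39−40)²/40 + (26−38.4)²/38.4 + (61−46.4)²/46.4
   = 0.0409 + 0.0250 + 4.0042 + 4.5940
The largest term is for symbol 4: 4.594.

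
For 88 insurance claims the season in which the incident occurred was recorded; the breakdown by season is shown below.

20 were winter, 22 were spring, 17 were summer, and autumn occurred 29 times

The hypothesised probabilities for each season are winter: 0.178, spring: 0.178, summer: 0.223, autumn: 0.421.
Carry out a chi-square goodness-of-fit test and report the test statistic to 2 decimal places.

Expected counts E_i = n·p_i: 88×0.178 = 15.664, 88×0.178 = 15.664, 88×0.223 = 19.624, 88×0.421 = 37.048.
winter: (20 − 15.664)²/15.664 = 18.800896/15.664 = 1.200
spring: (22 − 15.664)²/15.664 = 40.144896/15.664 = 2.563
summer: (17 − 19.624)²/19.624 = 6.885376/19.624 = 0.351
autumn: (29 − 37.048)²/37.048 = 64.770304/37.048 = 1.748
Sum = 5.86

5.86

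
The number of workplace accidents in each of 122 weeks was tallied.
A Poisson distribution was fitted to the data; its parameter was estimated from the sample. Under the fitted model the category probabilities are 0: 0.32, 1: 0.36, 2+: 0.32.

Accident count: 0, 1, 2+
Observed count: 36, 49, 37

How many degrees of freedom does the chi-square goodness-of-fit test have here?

1

There are k = 3 categories and 1 parameter estimated from the data, so df = 3 − 1 − 1 = 1.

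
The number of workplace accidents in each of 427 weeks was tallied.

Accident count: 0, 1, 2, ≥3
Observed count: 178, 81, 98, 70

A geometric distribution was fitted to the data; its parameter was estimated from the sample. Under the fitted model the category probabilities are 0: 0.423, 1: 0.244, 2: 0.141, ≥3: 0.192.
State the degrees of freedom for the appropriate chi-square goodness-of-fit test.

There are k = 4 categories and 1 parameter estimated from the data, so df = 4 − 1 − 1 = 2.

2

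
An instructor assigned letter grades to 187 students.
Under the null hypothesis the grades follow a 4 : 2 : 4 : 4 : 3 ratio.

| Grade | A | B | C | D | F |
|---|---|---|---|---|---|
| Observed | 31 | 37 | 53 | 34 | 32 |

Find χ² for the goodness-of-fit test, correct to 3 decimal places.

18.212

Ratio total = 17. Expected counts: 187×4/17 = 44, 187×2/17 = 22, 187×4/17 = 44, 187×4/17 = 44, 187×3/17 = 33.
A: (31 − 44)²/44 = 169/44 = 3.8409
B: (37 − 22)²/22 = 225/22 = 10.2273
C: (53 − 44)²/44 = 81/44 = 1.8409
D: (34 − 44)²/44 = 100/44 = 2.2727
F: (32 − 33)²/33 = 1/33 = 0.0303
Sum = 18.212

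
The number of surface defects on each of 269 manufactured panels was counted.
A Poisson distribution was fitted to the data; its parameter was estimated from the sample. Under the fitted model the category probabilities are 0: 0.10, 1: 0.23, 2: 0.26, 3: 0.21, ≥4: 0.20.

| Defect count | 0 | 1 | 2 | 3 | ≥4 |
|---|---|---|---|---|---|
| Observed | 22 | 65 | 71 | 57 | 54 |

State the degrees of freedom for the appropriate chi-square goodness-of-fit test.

3

There are k = 5 categories and 1 parameter estimated from the data, so df = 5 − 1 − 1 = 3.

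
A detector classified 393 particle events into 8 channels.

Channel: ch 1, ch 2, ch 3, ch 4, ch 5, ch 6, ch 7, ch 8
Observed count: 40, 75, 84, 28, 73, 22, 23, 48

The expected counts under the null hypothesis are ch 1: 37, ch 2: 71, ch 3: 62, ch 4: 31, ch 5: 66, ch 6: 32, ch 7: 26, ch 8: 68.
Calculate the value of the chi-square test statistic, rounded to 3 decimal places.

18.661

cat         O        E   (O−E)²/E
ch 1       40       37     0.2432
ch 2       75       71     0.2254
ch 3       84       62     7.8065
ch 4       28       31     0.2903
ch 5       73       66     0.7424
ch 6       22       32     3.1250
ch 7       23       26     0.3462
ch 8       48       68     5.8824
Sum = 18.661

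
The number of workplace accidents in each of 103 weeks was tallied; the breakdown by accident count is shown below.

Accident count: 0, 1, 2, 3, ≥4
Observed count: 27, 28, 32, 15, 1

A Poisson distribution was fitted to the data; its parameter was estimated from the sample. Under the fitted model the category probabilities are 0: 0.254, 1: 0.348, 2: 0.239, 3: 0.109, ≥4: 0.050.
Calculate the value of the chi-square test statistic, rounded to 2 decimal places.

8.57

Expected counts E_i = n·p_i: 103×0.254 = 26.162, 103×0.348 = 35.844, 103×0.239 = 24.617, 103×0.109 = 11.227, 103×0.050 = 5.15.
0: (27 − 26.162)²/26.162 = 0.702244/26.162 = 0.027
1: (28 − 35.844)²/35.844 = 61.528336/35.844 = 1.717
2: (32 − 24.617)²/24.617 = 54.508689/24.617 = 2.214
3: (15 − 11.227)²/11.227 = 14.235529/11.227 = 1.268
≥4: (1 − 5.15)²/5.15 = 17.2225/5.15 = 3.344
Sum = 8.57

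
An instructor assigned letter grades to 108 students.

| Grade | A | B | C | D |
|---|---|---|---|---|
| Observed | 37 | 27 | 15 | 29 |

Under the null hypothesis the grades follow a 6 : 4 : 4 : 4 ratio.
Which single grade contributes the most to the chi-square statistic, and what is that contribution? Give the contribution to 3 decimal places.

C, 3.375

Ratio total = 18. Expected counts: 108×6/18 = 36, 108×4/18 = 24, 108×4/18 = 24, 108×4/18 = 24.
A: (37 − 36)²/36 = 1/36 = 0.0278
B: (27 − 24)²/24 = 9/24 = 0.3750
C: (15 − 24)²/24 = 81/24 = 3.3750
D: (29 − 24)²/24 = 25/24 = 1.0417
The largest term is for C: 3.375.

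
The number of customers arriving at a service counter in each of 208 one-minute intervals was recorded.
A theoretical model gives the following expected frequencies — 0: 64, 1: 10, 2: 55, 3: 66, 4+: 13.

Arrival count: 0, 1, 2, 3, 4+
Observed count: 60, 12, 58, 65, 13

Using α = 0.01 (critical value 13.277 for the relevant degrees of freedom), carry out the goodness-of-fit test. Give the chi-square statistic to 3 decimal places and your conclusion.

0.829; do not reject

χ² = (60−64)²/64 + (12−10)²/10 + (58−55)²/55 + (65−66)²/66 + (13−13)²/13
   = 0.2500 + 0.4000 + 0.1636 + 0.0152 + 0.0000
Sum = 0.829
df = 4. Since 0.829 < 13.277, we do not reject H₀.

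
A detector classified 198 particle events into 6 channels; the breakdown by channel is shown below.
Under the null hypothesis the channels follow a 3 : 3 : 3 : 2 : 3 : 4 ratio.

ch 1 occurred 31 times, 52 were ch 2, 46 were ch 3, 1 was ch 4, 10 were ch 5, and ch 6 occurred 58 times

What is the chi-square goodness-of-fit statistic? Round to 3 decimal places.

56.712

Ratio total = 18. Expected counts: 198×3/18 = 33, 198×3/18 = 33, 198×3/18 = 33, 198×2/18 = 22, 198×3/18 = 33, 198×4/18 = 44.
χ² = (31−33)²/33 + (52−33)²/33 + (46−33)²/33 + (1−22)²/22 + (10−33)²/33 + (58−44)²/44
   = 0.1212 + 10.9394 + 5.1212 + 20.0455 + 16.0303 + 4.4545
Sum = 56.712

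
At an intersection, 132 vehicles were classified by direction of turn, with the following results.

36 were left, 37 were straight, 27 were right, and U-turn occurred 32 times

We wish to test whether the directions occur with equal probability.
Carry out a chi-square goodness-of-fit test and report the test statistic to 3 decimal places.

Under H₀ each category has probability 1/4, so each expected count is 132/4 = 33.
cat           O        E   (O−E)²/E
left         36       33     0.2727
straight     37       33     0.4848
right        27       33     1.0909
U-turn       32       33     0.0303
Sum = 1.879

1.879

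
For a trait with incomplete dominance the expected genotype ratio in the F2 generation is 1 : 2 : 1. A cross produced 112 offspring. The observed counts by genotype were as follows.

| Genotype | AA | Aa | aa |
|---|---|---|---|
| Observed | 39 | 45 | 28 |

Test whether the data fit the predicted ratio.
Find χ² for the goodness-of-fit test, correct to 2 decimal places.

6.48

Ratio total = 4. Expected counts: 112×1/4 = 28, 112×2/4 = 56, 112×1/4 = 28.
χ² = (39−28)²/28 + (45−56)²/56 + (28−28)²/28
   = 4.321 + 2.161 + 0.000
Sum = 6.48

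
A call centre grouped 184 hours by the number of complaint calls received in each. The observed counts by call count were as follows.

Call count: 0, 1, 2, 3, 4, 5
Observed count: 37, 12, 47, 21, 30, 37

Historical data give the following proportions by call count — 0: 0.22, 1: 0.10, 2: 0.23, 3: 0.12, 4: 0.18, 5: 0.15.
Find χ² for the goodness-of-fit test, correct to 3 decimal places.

6.591

Expected counts E_i = n·p_i: 184×0.22 = 40.48, 184×0.10 = 18.4, 184×0.23 = 42.32, 184×0.12 = 22.08, 184×0.18 = 33.12, 184×0.15 = 27.6.
0: (37 − 40.48)²/40.48 = 12.1104/40.48 = 0.2992
1: (12 − 18.4)²/18.4 = 40.96/18.4 = 2.2261
2: (47 − 42.32)²/42.32 = 21.9024/42.32 = 0.5175
3: (21 − 22.08)²/22.08 = 1.1664/22.08 = 0.0528
4: (30 − 33.12)²/33.12 = 9.7344/33.12 = 0.2939
5: (37 − 27.6)²/27.6 = 88.36/27.6 = 3.2014
Sum = 6.591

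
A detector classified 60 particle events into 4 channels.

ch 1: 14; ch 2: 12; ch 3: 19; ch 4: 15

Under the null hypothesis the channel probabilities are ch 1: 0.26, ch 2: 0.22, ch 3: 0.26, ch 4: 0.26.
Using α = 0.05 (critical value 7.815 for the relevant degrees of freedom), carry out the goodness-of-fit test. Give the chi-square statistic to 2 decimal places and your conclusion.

1.04; do not reject

Expected counts E_i = n·p_i: 60×0.26 = 15.6, 60×0.22 = 13.2, 60×0.26 = 15.6, 60×0.26 = 15.6.
ch 1: (14 − 15.6)²/15.6 = 2.56/15.6 = 0.164
ch 2: (12 − 13.2)²/13.2 = 1.44/13.2 = 0.109
ch 3: (19 − 15.6)²/15.6 = 11.56/15.6 = 0.741
ch 4: (15 − 15.6)²/15.6 = 0.36/15.6 = 0.023
Sum = 1.04
df = 3. Since 1.04 < 7.815, we do not reject H₀.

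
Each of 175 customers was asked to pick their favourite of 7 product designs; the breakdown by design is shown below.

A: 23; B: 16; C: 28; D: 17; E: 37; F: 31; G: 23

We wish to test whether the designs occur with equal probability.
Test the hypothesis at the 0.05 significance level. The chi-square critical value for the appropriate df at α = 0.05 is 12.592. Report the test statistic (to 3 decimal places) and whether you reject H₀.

Expected count for each of the 7 categories: 175/7 = 25.
cat         O        E   (O−E)²/E
A          23       25     0.1600
B          16       25     3.2400
C          28       25     0.3600
D          17       25     2.5600
E          37       25     5.7600
F          31       25     1.4400
G          23       25     0.1600
Sum = 13.680
df = 6. Since 13.680 > 12.592, we reject H₀.

13.680; reject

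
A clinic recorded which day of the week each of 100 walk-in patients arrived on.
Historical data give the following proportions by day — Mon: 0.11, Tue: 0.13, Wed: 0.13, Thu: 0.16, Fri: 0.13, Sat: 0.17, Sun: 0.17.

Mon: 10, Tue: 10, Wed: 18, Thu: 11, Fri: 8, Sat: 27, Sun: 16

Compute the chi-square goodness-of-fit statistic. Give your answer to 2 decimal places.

Expected counts E_i = n·p_i: 100×0.11 = 11, 100×0.13 = 13, 100×0.13 = 13, 100×0.16 = 16, 100×0.13 = 13, 100×0.17 = 17, 100×0.17 = 17.
Mon: (10 − 11)²/11 = 1/11 = 0.091
Tue: (10 − 13)²/13 = 9/13 = 0.692
Wed: (18 − 13)²/13 = 25/13 = 1.923
Thu: (11 − 16)²/16 = 25/16 = 1.563
Fri: (8 − 13)²/13 = 25/13 = 1.923
Sat: (27 − 17)²/17 = 100/17 = 5.882
Sun: (16 − 17)²/17 = 1/17 = 0.059
Sum = 12.13

12.13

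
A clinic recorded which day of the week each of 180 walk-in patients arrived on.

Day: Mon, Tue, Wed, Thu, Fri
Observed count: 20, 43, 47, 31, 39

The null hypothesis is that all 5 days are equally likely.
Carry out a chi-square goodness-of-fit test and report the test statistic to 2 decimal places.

12.78

Under H₀ each category has probability 1/5, so each expected count is 180/5 = 36.
Mon: (20 − 36)²/36 = 256/36 = 7.111
Tue: (43 − 36)²/36 = 49/36 = 1.361
Wed: (47 − 36)²/36 = 121/36 = 3.361
Thu: (31 − 36)²/36 = 25/36 = 0.694
Fri: (39 − 36)²/36 = 9/36 = 0.250
Sum = 12.78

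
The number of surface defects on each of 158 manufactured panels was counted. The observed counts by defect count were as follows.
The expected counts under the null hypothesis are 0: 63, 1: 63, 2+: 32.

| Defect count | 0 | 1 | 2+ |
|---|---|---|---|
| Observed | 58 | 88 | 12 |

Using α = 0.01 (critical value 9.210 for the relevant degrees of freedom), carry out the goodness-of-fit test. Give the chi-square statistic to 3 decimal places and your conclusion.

22.817; reject

χ² = (58−63)²/63 + (88−63)²/63 + (12−32)²/32
   = 0.3968 + 9.9206 + 12.5000
Sum = 22.817
df = 2. Since 22.817 > 9.210, we reject H₀.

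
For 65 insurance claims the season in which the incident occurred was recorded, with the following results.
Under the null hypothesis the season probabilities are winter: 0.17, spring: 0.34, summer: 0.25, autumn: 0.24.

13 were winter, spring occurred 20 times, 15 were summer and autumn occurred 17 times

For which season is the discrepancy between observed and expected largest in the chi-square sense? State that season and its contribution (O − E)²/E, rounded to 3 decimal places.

winter, 0.344

Expected counts E_i = n·p_i: 65×0.17 = 11.05, 65×0.34 = 22.1, 65×0.25 = 16.25, 65×0.24 = 15.6.
χ² = (13−11.05)²/11.05 + (20−22.1)²/22.1 + (15−16.25)²/16.25 + (17−15.6)²/15.6
   = 0.3441 + 0.1995 + 0.0962 + 0.1256
The largest term is for winter: 0.344.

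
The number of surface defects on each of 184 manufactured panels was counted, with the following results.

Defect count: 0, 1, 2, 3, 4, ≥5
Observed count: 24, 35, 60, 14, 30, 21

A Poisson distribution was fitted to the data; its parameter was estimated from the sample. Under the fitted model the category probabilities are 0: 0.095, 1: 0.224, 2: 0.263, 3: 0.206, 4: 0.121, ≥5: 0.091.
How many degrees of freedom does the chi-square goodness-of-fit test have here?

4

There are k = 6 categories and 1 parameter estimated from the data, so df = 6 − 1 − 1 = 4.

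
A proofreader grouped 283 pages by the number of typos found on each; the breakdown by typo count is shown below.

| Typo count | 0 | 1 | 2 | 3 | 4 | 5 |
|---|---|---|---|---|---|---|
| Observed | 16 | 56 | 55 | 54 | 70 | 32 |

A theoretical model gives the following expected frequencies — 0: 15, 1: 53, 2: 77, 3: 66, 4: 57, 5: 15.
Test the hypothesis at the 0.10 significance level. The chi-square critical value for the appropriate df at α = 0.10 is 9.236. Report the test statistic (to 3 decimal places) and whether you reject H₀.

cat         O        E   (O−E)²/E
0          16       15     0.0667
1          56       53     0.1698
2          55       77     6.2857
3          54       66     2.1818
4          70       57     2.9649
5          32       15    19.2667
Sum = 30.936
df = 5. Since 30.936 > 9.236, we reject H₀.

30.936; reject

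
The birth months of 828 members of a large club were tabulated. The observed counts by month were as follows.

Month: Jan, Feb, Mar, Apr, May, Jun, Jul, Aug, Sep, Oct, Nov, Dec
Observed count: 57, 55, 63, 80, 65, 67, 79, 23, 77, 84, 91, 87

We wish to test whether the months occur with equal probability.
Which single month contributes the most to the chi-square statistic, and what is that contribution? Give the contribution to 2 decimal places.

Under H₀ each category has probability 1/12, so each expected count is 828/12 = 69.
Jan: (57 − 69)²/69 = 144/69 = 2.087
Feb: (55 − 69)²/69 = 196/69 = 2.841
Mar: (63 − 69)²/69 = 36/69 = 0.522
Apr: (80 − 69)²/69 = 121/69 = 1.754
May: (65 − 69)²/69 = 16/69 = 0.232
Jun: (67 − 69)²/69 = 4/69 = 0.058
Jul: (79 − 69)²/69 = 100/69 = 1.449
Aug: (23 − 69)²/69 = 2116/69 = 30.667
Sep: (77 − 69)²/69 = 64/69 = 0.928
Oct: (84 − 69)²/69 = 225/69 = 3.261
Nov: (91 − 69)²/69 = 484/69 = 7.014
Dec: (87 − 69)²/69 = 324/69 = 4.696
The largest term is for Aug: 30.67.

Aug, 30.67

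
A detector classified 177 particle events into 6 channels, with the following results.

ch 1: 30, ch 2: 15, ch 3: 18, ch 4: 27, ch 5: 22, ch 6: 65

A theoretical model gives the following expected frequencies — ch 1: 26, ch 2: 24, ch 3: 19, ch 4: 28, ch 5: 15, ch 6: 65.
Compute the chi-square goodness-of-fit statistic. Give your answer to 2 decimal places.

7.35

χ² = (30−26)²/26 + (15−24)²/24 + (18−19)²/19 + (27−28)²/28 + (22−15)²/15 + (65−65)²/65
   = 0.615 + 3.375 + 0.053 + 0.036 + 3.267 + 0.000
Sum = 7.35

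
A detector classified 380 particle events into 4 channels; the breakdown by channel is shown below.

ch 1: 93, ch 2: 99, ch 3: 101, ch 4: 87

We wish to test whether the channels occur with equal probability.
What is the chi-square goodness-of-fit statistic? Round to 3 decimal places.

Under H₀ each category has probability 1/4, so each expected count is 380/4 = 95.
χ² = (93−95)²/95 + (99−95)²/95 + (101−95)²/95 + (87−95)²/95
   = 0.0421 + 0.1684 + 0.3789 + 0.6737
Sum = 1.263

1.263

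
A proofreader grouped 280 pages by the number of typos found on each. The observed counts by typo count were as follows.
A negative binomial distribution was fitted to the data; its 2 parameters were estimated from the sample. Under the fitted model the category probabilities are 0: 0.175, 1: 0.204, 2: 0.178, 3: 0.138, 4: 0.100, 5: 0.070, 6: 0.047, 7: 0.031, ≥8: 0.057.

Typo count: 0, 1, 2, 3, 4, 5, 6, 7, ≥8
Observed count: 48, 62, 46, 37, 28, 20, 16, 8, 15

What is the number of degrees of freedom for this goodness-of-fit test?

There are k = 9 categories and 2 parameters estimated from the data, so df = 9 − 1 − 2 = 6.

6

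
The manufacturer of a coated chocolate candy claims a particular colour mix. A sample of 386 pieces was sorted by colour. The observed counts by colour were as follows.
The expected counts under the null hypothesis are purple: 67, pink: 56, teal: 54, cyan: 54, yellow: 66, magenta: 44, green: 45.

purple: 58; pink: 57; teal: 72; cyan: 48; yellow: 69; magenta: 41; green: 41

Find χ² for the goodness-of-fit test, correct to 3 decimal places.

8.590

cat          O        E   (O−E)²/E
purple      58       67     1.2090
pink        57       56     0.0179
teal        72       54     6.0000
cyan        48       54     0.6667
yellow      69       66     0.1364
magenta     41       44     0.2045
green       41       45     0.3556
Sum = 8.590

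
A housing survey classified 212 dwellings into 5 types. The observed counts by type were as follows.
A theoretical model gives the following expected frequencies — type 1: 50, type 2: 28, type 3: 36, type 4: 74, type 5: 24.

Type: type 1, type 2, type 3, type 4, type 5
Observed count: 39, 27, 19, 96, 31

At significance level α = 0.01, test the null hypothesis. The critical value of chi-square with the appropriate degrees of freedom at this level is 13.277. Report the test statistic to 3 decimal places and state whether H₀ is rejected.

cat         O        E   (O−E)²/E
type 1     39       50     2.4200
type 2     27       28     0.0357
type 3     19       36     8.0278
type 4     96       74     6.5405
type 5     31       24     2.0417
Sum = 19.066
df = 4. Since 19.066 > 13.277, we reject H₀.

19.066; reject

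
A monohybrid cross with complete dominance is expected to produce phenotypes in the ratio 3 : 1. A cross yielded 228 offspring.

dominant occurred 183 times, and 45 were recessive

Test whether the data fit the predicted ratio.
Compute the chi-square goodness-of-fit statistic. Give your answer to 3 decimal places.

Ratio total = 4. Expected counts: 228×3/4 = 171, 228×1/4 = 57.
χ² = (183−171)²/171 + (45−57)²/57
   = 0.8421 + 2.5263
Sum = 3.368

3.368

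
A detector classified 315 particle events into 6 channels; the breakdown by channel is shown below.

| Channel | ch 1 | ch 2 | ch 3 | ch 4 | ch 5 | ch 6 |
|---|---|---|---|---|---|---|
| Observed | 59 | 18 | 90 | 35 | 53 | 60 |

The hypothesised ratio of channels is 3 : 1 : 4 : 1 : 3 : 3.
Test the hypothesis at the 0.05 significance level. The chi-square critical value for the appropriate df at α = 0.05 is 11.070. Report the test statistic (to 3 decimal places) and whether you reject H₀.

12.175; reject

Ratio total = 15. Expected counts: 315×3/15 = 63, 315×1/15 = 21, 315×4/15 = 84, 315×1/15 = 21, 315×3/15 = 63, 315×3/15 = 63.
ch 1: (59 − 63)²/63 = 16/63 = 0.2540
ch 2: (18 − 21)²/21 = 9/21 = 0.4286
ch 3: (90 − 84)²/84 = 36/84 = 0.4286
ch 4: (35 − 21)²/21 = 196/21 = 9.3333
ch 5: (53 − 63)²/63 = 100/63 = 1.5873
ch 6: (60 − 63)²/63 = 9/63 = 0.1429
Sum = 12.175
df = 5. Since 12.175 > 11.070, we reject H₀.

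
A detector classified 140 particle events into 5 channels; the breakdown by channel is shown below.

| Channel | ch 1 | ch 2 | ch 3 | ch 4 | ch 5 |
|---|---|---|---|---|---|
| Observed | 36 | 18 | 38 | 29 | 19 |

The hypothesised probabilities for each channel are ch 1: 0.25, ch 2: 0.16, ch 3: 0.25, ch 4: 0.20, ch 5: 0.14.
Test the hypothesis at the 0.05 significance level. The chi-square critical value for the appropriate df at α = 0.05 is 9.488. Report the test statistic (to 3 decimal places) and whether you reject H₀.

Expected counts E_i = n·p_i: 140×0.25 = 35, 140×0.16 = 22.4, 140×0.25 = 35, 140×0.20 = 28, 140×0.14 = 19.6.
cat         O        E   (O−E)²/E
ch 1       36       35     0.0286
ch 2       18     22.4     0.8643
ch 3       38       35     0.2571
ch 4       29       28     0.0357
ch 5       19     19.6     0.0184
Sum = 1.204
df = 4. Since 1.204 < 9.488, we do not reject H₀.

1.204; do not reject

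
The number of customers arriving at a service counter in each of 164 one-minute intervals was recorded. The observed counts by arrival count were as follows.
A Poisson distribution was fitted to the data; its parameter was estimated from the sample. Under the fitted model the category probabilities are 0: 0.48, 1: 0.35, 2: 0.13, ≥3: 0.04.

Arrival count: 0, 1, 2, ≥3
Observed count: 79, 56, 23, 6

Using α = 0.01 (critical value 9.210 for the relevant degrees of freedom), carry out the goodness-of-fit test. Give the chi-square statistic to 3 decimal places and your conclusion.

0.215; do not reject

Expected counts E_i = n·p_i: 164×0.48 = 78.72, 164×0.35 = 57.4, 164×0.13 = 21.32, 164×0.04 = 6.56.
χ² = (79−78.72)²/78.72 + (56−57.4)²/57.4 + (23−21.32)²/21.32 + (6−6.56)²/6.56
   = 0.0010 + 0.0341 + 0.1324 + 0.0478
Sum = 0.215
df = 2. Since 0.215 < 9.210, we do not reject H₀.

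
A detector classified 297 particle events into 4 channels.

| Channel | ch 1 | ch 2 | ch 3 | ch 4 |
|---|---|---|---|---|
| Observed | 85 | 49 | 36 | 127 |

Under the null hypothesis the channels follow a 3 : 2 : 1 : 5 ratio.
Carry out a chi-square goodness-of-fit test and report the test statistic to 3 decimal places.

Ratio total = 11. Expected counts: 297×3/11 = 81, 297×2/11 = 54, 297×1/11 = 27, 297×5/11 = 135.
cat         O        E   (O−E)²/E
ch 1       85       81     0.1975
ch 2       49       54     0.4630
ch 3       36       27     3.0000
ch 4      127      135     0.4741
Sum = 4.135

4.135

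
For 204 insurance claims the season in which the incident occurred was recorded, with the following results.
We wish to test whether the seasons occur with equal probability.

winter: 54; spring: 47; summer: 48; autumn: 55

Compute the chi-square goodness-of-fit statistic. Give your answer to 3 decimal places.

0.980

Under H₀ each category has probability 1/4, so each expected count is 204/4 = 51.
χ² = (54−51)²/51 + (47−51)²/51 + (48−51)²/51 + (55−51)²/51
   = 0.1765 + 0.3137 + 0.1765 + 0.3137
Sum = 0.980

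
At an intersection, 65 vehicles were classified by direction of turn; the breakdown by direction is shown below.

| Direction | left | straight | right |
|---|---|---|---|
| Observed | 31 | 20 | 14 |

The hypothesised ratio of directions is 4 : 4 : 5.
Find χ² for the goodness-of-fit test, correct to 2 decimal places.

Ratio total = 13. Expected counts: 65×4/13 = 20, 65×4/13 = 20, 65×5/13 = 25.
χ² = (31−20)²/20 + (20−20)²/20 + (14−25)²/25
   = 6.050 + 0.000 + 4.840
Sum = 10.89

10.89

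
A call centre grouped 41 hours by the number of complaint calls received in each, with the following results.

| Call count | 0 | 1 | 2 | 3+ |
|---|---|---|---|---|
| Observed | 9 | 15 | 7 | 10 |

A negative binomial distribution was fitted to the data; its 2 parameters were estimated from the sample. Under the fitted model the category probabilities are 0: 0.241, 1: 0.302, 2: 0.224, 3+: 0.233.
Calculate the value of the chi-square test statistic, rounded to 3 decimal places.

1.172

Expected counts E_i = n·p_i: 41×0.241 = 9.881, 41×0.302 = 12.382, 41×0.224 = 9.184, 41×0.233 = 9.553.
0: (9 − 9.881)²/9.881 = 0.776161/9.881 = 0.0786
1: (15 − 12.382)²/12.382 = 6.853924/12.382 = 0.5535
2: (7 − 9.184)²/9.184 = 4.769856/9.184 = 0.5194
3+: (10 − 9.553)²/9.553 = 0.199809/9.553 = 0.0209
Sum = 1.172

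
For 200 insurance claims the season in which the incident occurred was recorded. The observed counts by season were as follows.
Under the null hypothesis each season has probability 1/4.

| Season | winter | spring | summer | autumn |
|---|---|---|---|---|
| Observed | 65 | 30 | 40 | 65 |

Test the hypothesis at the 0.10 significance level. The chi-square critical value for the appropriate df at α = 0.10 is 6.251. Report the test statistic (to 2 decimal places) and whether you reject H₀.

19.00; reject

Under H₀ each category has probability 1/4, so each expected count is 200/4 = 50.
winter: (65 − 50)²/50 = 225/50 = 4.500
spring: (30 − 50)²/50 = 400/50 = 8.000
summer: (40 − 50)²/50 = 100/50 = 2.000
autumn: (65 − 50)²/50 = 225/50 = 4.500
Sum = 19.00
df = 3. Since 19.00 > 6.251, we reject H₀.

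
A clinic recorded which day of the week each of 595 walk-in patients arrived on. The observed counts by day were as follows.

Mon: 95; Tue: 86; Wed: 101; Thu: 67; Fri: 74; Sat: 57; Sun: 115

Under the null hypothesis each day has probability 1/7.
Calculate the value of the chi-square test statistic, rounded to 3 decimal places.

Expected count for each of the 7 categories: 595/7 = 85.
χ² = (95−85)²/85 + (86−85)²/85 + (101−85)²/85 + (67−85)²/85 + (74−85)²/85 + (57−85)²/85 + (115−85)²/85
   = 1.1765 + 0.0118 + 3.0118 + 3.8118 + 1.4235 + 9.2235 + 10.5882
Sum = 29.247

29.247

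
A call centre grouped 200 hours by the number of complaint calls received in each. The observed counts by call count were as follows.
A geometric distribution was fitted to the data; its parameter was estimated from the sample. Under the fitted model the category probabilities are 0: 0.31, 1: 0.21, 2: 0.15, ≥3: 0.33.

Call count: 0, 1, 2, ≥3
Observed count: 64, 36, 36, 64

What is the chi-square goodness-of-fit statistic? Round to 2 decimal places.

2.18

Expected counts E_i = n·p_i: 200×0.31 = 62, 200×0.21 = 42, 200×0.15 = 30, 200×0.33 = 66.
0: (64 − 62)²/62 = 4/62 = 0.065
1: (36 − 42)²/42 = 36/42 = 0.857
2: (36 − 30)²/30 = 36/30 = 1.200
≥3: (64 − 66)²/66 = 4/66 = 0.061
Sum = 2.18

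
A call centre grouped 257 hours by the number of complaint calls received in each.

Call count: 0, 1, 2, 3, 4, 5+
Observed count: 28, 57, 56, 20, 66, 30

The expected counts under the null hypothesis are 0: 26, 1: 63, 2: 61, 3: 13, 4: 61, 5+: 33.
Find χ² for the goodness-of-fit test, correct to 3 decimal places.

5.587

χ² = (28−26)²/26 + (57−63)²/63 + (56−61)²/61 + (20−13)²/13 + (66−61)²/61 + (30−33)²/33
   = 0.1538 + 0.5714 + 0.4098 + 3.7692 + 0.4098 + 0.2727
Sum = 5.587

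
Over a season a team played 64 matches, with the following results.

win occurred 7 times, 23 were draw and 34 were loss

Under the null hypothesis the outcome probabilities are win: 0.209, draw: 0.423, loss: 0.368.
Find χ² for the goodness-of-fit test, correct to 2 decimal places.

Expected counts E_i = n·p_i: 64×0.209 = 13.376, 64×0.423 = 27.072, 64×0.368 = 23.552.
χ² = (7−13.376)²/13.376 + (23−27.072)²/27.072 + (34−23.552)²/23.552
   = 3.039 + 0.612 + 4.635
Sum = 8.29

8.29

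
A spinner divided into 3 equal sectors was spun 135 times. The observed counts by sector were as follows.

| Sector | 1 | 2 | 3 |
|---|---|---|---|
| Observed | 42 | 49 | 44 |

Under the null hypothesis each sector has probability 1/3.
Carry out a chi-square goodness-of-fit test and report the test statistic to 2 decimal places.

0.58

Expected count for each of the 3 categories: 135/3 = 45.
χ² = (42−45)²/45 + (49−45)²/45 + (44−45)²/45
   = 0.200 + 0.356 + 0.022
Sum = 0.58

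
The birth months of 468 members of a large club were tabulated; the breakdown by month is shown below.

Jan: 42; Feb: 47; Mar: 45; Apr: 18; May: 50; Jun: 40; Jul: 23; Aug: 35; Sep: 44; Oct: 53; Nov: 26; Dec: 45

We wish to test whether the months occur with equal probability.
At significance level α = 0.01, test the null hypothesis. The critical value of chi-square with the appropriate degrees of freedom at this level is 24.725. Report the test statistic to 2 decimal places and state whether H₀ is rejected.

35.13; reject

Under H₀ each category has probability 1/12, so each expected count is 468/12 = 39.
Jan: (42 − 39)²/39 = 9/39 = 0.231
Feb: (47 − 39)²/39 = 64/39 = 1.641
Mar: (45 − 39)²/39 = 36/39 = 0.923
Apr: (18 − 39)²/39 = 441/39 = 11.308
May: (50 − 39)²/39 = 121/39 = 3.103
Jun: (40 − 39)²/39 = 1/39 = 0.026
Jul: (23 − 39)²/39 = 256/39 = 6.564
Aug: (35 − 39)²/39 = 16/39 = 0.410
Sep: (44 − 39)²/39 = 25/39 = 0.641
Oct: (53 − 39)²/39 = 196/39 = 5.026
Nov: (26 − 39)²/39 = 169/39 = 4.333
Dec: (45 − 39)²/39 = 36/39 = 0.923
Sum = 35.13
df = 11. Since 35.13 > 24.725, we reject H₀.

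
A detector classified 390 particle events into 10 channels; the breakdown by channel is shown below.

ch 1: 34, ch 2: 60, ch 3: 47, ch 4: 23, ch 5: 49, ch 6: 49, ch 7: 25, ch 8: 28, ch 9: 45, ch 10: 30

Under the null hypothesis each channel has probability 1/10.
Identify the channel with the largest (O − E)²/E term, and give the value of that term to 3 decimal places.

ch 2, 11.308

Under H₀ each category has probability 1/10, so each expected count is 390/10 = 39.
χ² = (34−39)²/39 + (60−39)²/39 + (47−39)²/39 + (23−39)²/39 + (49−39)²/39 + (49−39)²/39 + (25−39)²/39 + (28−39)²/39 + (45−39)²/39 + (30−39)²/39
   = 0.6410 + 11.3077 + 1.6410 + 6.5641 + 2.5641 + 2.5641 + 5.0256 + 3.1026 + 0.9231 + 2.0769
The largest term is for ch 2: 11.308.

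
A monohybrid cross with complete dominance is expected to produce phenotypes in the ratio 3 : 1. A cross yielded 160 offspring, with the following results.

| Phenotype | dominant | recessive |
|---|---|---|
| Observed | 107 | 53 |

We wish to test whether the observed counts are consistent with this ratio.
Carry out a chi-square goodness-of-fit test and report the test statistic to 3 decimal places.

Ratio total = 4. Expected counts: 160×3/4 = 120, 160×1/4 = 40.
χ² = (107−120)²/120 + (53−40)²/40
   = 1.4083 + 4.2250
Sum = 5.633

5.633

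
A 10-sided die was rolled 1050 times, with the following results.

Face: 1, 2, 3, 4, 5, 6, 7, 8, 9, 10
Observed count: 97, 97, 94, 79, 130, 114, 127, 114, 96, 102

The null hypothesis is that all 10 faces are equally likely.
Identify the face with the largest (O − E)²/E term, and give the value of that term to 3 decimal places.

Expected count for each of the 10 categories: 1050/10 = 105.
cat         O        E   (O−E)²/E
1          97      105     0.6095
2          97      105     0.6095
3          94      105     1.1524
4          79      105     6.4381
5         130      105     5.9524
6         114      105     0.7714
7         127      105     4.6095
8         114      105     0.7714
9          96      105     0.7714
10        102      105     0.0857
The largest term is for 4: 6.438.

4, 6.438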